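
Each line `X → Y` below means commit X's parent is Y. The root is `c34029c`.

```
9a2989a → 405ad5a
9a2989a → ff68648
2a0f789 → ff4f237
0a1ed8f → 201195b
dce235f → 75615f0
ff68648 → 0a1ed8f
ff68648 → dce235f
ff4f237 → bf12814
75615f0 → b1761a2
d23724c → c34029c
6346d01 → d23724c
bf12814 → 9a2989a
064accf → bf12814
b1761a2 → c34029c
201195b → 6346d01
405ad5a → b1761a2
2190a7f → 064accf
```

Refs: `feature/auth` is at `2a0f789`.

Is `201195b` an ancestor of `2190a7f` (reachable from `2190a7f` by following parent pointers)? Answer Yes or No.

Ancestors of 2190a7f (commits reachable by following parents): {064accf, 0a1ed8f, 201195b, 2190a7f, 405ad5a, 6346d01, 75615f0, 9a2989a, b1761a2, bf12814, c34029c, d23724c, dce235f, ff68648}.
201195b is in that set, so it is an ancestor of 2190a7f.

Yes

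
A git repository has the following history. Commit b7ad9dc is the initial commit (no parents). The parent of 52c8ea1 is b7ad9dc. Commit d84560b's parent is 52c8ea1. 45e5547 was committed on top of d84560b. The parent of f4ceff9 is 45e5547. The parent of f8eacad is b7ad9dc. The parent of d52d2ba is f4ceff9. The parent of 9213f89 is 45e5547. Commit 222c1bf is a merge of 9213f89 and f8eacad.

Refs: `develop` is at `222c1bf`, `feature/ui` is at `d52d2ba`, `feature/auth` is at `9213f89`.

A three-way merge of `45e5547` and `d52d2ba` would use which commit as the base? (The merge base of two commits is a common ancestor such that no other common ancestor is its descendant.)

45e5547

Ancestors of 45e5547: {45e5547, 52c8ea1, b7ad9dc, d84560b}.
Ancestors of d52d2ba: {45e5547, 52c8ea1, b7ad9dc, d52d2ba, d84560b, f4ceff9}.
Common ancestors: {45e5547, 52c8ea1, b7ad9dc, d84560b}.
Among these, 45e5547 is not an ancestor of any other common ancestor — it is the merge base.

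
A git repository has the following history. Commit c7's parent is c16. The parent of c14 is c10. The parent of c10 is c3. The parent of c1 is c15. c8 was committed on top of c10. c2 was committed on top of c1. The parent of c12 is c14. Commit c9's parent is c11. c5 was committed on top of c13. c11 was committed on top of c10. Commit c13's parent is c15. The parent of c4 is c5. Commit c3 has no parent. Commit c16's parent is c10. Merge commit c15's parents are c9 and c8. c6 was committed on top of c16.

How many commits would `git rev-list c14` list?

3

Walking parent pointers from c14: reachable set = {c10, c14, c3}.
That is 3 commits.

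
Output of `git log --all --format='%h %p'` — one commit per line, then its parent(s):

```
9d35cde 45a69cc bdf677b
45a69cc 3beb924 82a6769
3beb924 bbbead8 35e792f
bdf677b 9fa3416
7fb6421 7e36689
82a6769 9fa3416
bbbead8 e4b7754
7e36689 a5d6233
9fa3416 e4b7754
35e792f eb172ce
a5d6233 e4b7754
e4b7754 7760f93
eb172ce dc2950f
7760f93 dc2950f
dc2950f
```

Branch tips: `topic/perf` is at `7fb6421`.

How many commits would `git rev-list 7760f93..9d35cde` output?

Reachable from 9d35cde: {35e792f, 3beb924, 45a69cc, 7760f93, 82a6769, 9d35cde, 9fa3416, bbbead8, bdf677b, dc2950f, e4b7754, eb172ce}.
Reachable from 7760f93: {7760f93, dc2950f}.
In 9d35cde's history but not 7760f93's: {35e792f, 3beb924, 45a69cc, 82a6769, 9d35cde, 9fa3416, bbbead8, bdf677b, e4b7754, eb172ce} — 10 commits.

10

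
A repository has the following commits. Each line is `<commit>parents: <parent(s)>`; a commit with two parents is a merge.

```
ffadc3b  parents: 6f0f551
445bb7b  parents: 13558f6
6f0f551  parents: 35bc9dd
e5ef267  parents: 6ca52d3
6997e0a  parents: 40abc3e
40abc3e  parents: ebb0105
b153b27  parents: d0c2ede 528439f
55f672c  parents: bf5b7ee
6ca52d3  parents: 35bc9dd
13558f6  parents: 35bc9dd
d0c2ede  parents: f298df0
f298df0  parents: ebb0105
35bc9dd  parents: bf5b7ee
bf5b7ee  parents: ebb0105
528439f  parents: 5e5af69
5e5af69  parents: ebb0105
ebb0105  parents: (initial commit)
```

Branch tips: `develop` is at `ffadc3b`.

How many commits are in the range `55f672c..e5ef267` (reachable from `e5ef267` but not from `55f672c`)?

Reachable from e5ef267: {35bc9dd, 6ca52d3, bf5b7ee, e5ef267, ebb0105}.
Reachable from 55f672c: {55f672c, bf5b7ee, ebb0105}.
In e5ef267's history but not 55f672c's: {35bc9dd, 6ca52d3, e5ef267} — 3 commits.

3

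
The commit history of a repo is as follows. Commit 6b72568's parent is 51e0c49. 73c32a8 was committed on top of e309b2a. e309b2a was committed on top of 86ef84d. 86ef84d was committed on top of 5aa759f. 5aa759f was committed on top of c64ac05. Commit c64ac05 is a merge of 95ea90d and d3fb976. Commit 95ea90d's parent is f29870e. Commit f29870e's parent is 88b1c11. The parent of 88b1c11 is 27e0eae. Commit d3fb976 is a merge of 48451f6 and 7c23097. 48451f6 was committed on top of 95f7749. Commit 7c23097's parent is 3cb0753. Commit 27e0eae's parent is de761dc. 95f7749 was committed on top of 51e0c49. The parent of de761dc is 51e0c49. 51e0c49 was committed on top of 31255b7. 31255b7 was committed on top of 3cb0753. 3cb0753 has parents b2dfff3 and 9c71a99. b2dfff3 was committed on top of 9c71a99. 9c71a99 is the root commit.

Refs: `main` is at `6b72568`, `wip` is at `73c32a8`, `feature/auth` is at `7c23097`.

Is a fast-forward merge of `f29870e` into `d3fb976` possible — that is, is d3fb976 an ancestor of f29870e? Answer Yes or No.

A fast-forward from d3fb976 to f29870e is possible iff d3fb976 is an ancestor of f29870e.
Ancestors of f29870e: {27e0eae, 31255b7, 3cb0753, 51e0c49, 88b1c11, 9c71a99, b2dfff3, de761dc, f29870e}.
d3fb976 is not among them, so fast-forward is not possible.

No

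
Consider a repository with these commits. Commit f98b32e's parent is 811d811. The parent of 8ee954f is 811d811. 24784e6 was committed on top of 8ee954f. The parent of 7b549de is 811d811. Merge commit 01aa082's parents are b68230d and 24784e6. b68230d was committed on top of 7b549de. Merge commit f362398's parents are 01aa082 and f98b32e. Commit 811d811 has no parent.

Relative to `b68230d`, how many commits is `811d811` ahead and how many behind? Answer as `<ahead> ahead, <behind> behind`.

0 ahead, 2 behind

Reachable from 811d811: {811d811}.
Reachable from b68230d: {7b549de, 811d811, b68230d}.
Only in 811d811's history (ahead): {} — 0.
Only in b68230d's history (behind): {7b549de, b68230d} — 2.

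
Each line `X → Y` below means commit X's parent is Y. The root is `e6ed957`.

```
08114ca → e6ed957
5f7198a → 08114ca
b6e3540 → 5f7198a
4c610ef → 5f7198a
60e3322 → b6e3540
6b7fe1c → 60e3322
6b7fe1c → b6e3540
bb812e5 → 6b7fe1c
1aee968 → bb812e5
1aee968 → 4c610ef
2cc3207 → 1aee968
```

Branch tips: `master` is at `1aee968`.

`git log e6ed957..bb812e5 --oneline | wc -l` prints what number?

Reachable from bb812e5: {08114ca, 5f7198a, 60e3322, 6b7fe1c, b6e3540, bb812e5, e6ed957}.
Reachable from e6ed957: {e6ed957}.
In bb812e5's history but not e6ed957's: {08114ca, 5f7198a, 60e3322, 6b7fe1c, b6e3540, bb812e5} — 6 commits.

6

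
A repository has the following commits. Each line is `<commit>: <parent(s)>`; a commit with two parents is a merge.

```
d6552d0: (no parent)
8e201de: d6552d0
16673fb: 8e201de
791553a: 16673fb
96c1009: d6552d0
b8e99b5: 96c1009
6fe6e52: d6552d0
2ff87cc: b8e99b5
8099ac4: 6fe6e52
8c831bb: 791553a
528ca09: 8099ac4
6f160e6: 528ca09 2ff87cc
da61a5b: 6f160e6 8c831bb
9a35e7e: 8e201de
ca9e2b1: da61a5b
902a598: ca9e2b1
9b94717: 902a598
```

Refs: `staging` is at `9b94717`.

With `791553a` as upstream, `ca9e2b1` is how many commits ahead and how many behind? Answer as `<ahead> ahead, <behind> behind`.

10 ahead, 0 behind

Reachable from ca9e2b1: {16673fb, 2ff87cc, 528ca09, 6f160e6, 6fe6e52, 791553a, 8099ac4, 8c831bb, 8e201de, 96c1009, b8e99b5, ca9e2b1, d6552d0, da61a5b}.
Reachable from 791553a: {16673fb, 791553a, 8e201de, d6552d0}.
Only in ca9e2b1's history (ahead): {2ff87cc, 528ca09, 6f160e6, 6fe6e52, 8099ac4, 8c831bb, 96c1009, b8e99b5, ca9e2b1, da61a5b} — 10.
Only in 791553a's history (behind): {} — 0.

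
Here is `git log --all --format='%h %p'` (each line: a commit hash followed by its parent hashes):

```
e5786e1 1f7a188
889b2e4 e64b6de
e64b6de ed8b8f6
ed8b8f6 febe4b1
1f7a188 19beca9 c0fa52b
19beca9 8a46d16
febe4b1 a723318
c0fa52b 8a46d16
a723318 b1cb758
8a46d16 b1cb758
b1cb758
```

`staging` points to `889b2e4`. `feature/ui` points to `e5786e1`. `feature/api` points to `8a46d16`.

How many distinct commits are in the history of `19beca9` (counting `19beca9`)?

Walking parent pointers from 19beca9: reachable set = {19beca9, 8a46d16, b1cb758}.
That is 3 commits.

3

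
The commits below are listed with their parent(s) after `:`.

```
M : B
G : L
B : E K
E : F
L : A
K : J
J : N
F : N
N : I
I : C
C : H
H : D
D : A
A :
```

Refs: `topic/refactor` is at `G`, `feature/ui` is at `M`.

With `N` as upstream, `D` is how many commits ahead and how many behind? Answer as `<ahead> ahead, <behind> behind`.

Reachable from D: {A, D}.
Reachable from N: {A, C, D, H, I, N}.
Only in D's history (ahead): {} — 0.
Only in N's history (behind): {C, H, I, N} — 4.

0 ahead, 4 behind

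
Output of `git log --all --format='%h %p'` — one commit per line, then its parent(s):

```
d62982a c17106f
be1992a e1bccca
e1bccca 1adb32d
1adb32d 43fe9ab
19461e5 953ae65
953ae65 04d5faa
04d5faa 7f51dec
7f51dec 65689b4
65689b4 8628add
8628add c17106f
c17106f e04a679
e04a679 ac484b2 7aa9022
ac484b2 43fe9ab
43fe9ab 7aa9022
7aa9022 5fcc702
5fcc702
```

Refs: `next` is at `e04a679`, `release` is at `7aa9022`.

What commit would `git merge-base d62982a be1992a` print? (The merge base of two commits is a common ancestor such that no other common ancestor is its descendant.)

Ancestors of d62982a: {43fe9ab, 5fcc702, 7aa9022, ac484b2, c17106f, d62982a, e04a679}.
Ancestors of be1992a: {1adb32d, 43fe9ab, 5fcc702, 7aa9022, be1992a, e1bccca}.
Common ancestors: {43fe9ab, 5fcc702, 7aa9022}.
Among these, 43fe9ab is not an ancestor of any other common ancestor — it is the merge base.

43fe9ab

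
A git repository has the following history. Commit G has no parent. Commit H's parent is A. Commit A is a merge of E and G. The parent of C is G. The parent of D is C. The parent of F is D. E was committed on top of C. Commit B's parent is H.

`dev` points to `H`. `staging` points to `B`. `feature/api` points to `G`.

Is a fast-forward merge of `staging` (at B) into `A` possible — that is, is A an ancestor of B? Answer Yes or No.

A fast-forward from A to B is possible iff A is an ancestor of B.
Ancestors of B: {A, B, C, E, G, H}.
A is among them, so fast-forward is possible.

Yes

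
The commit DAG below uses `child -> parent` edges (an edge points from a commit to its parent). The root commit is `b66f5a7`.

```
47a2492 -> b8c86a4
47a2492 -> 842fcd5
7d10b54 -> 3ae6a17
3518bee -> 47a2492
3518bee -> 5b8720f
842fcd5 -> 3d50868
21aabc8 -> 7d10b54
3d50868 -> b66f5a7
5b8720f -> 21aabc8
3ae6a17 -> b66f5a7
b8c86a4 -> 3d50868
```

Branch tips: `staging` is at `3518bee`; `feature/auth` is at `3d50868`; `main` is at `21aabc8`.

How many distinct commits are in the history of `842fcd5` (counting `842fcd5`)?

3

Walking parent pointers from 842fcd5: reachable set = {3d50868, 842fcd5, b66f5a7}.
That is 3 commits.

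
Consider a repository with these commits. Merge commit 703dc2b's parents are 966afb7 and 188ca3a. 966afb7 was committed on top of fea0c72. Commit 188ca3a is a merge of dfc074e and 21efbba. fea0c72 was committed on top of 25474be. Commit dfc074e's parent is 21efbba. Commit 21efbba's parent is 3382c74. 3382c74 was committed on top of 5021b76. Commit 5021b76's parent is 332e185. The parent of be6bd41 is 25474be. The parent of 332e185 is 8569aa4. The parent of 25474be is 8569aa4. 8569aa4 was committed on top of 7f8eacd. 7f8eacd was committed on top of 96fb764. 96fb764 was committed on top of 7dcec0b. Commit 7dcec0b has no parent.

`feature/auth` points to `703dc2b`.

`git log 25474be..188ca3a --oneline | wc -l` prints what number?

6

Reachable from 188ca3a: {188ca3a, 21efbba, 332e185, 3382c74, 5021b76, 7dcec0b, 7f8eacd, 8569aa4, 96fb764, dfc074e}.
Reachable from 25474be: {25474be, 7dcec0b, 7f8eacd, 8569aa4, 96fb764}.
In 188ca3a's history but not 25474be's: {188ca3a, 21efbba, 332e185, 3382c74, 5021b76, dfc074e} — 6 commits.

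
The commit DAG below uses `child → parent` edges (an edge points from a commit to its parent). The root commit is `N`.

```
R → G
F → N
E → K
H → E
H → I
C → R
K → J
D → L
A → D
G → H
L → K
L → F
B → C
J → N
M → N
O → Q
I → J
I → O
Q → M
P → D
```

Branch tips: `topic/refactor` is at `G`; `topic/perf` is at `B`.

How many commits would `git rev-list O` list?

Walking parent pointers from O: reachable set = {M, N, O, Q}.
That is 4 commits.

4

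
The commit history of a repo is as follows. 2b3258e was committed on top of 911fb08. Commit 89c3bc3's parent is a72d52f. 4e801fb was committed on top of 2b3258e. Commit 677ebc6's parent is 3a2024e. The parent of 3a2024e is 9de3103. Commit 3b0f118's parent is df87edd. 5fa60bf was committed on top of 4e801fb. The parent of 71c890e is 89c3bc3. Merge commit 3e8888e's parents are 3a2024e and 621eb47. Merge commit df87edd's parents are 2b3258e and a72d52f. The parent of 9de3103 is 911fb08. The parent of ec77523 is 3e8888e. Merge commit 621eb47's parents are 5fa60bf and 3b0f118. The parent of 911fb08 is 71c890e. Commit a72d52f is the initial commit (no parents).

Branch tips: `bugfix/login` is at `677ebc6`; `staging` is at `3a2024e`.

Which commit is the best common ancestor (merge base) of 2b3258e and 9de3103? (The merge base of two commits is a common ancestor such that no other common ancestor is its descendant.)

Ancestors of 2b3258e: {2b3258e, 71c890e, 89c3bc3, 911fb08, a72d52f}.
Ancestors of 9de3103: {71c890e, 89c3bc3, 911fb08, 9de3103, a72d52f}.
Common ancestors: {71c890e, 89c3bc3, 911fb08, a72d52f}.
Among these, 911fb08 is not an ancestor of any other common ancestor — it is the merge base.

911fb08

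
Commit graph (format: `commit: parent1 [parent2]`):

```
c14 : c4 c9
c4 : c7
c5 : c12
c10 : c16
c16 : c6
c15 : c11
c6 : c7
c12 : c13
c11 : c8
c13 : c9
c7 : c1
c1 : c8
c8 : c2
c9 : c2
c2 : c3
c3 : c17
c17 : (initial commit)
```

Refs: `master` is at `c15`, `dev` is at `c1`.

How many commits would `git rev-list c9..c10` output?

6

Reachable from c10: {c1, c10, c16, c17, c2, c3, c6, c7, c8}.
Reachable from c9: {c17, c2, c3, c9}.
In c10's history but not c9's: {c1, c10, c16, c6, c7, c8} — 6 commits.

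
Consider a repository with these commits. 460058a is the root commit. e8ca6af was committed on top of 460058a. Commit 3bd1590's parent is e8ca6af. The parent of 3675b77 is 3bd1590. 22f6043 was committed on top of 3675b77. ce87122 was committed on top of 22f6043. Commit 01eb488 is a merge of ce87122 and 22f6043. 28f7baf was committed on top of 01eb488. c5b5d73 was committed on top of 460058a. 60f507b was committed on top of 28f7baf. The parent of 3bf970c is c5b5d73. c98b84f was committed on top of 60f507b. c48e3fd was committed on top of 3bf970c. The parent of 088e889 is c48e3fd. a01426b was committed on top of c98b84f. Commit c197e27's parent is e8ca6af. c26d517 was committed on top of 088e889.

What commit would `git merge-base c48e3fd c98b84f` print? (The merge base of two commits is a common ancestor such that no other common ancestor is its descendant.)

Ancestors of c48e3fd: {3bf970c, 460058a, c48e3fd, c5b5d73}.
Ancestors of c98b84f: {01eb488, 22f6043, 28f7baf, 3675b77, 3bd1590, 460058a, 60f507b, c98b84f, ce87122, e8ca6af}.
Common ancestors: {460058a}.
The only common ancestor is 460058a, so it is the merge base.

460058a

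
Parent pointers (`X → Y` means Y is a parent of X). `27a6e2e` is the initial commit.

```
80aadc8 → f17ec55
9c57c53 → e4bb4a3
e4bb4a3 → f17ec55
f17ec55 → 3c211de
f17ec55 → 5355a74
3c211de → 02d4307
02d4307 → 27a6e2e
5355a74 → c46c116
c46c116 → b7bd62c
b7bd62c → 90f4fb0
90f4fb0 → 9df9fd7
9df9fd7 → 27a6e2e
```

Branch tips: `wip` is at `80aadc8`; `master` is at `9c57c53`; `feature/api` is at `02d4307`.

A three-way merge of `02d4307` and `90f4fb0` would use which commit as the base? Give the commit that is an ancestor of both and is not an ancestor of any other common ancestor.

27a6e2e

Ancestors of 02d4307: {02d4307, 27a6e2e}.
Ancestors of 90f4fb0: {27a6e2e, 90f4fb0, 9df9fd7}.
Common ancestors: {27a6e2e}.
The only common ancestor is 27a6e2e, so it is the merge base.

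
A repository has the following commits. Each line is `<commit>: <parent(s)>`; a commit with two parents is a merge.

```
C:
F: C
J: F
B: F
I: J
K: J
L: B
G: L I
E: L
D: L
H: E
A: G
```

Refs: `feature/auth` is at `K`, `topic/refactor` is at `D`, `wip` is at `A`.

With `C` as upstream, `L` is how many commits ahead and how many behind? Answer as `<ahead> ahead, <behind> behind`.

Reachable from L: {B, C, F, L}.
Reachable from C: {C}.
Only in L's history (ahead): {B, F, L} — 3.
Only in C's history (behind): {} — 0.

3 ahead, 0 behind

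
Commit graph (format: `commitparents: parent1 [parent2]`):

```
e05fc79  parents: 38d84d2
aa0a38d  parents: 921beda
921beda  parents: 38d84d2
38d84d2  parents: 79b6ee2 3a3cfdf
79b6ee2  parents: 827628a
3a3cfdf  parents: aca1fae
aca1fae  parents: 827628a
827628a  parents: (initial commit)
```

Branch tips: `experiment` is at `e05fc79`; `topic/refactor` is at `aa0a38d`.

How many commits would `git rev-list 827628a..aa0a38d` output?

6

Reachable from aa0a38d: {38d84d2, 3a3cfdf, 79b6ee2, 827628a, 921beda, aa0a38d, aca1fae}.
Reachable from 827628a: {827628a}.
In aa0a38d's history but not 827628a's: {38d84d2, 3a3cfdf, 79b6ee2, 921beda, aa0a38d, aca1fae} — 6 commits.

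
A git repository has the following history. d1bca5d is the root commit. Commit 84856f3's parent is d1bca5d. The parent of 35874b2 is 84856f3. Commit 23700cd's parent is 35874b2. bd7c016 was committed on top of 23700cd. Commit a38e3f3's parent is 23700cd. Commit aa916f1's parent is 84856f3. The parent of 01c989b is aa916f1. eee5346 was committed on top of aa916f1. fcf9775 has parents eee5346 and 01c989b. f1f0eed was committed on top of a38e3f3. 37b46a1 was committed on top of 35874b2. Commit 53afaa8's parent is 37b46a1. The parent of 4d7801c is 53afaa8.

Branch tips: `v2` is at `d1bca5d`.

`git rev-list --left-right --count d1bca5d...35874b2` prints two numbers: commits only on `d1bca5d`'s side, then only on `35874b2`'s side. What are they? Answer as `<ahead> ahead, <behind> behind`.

0 ahead, 2 behind

Reachable from d1bca5d: {d1bca5d}.
Reachable from 35874b2: {35874b2, 84856f3, d1bca5d}.
Only in d1bca5d's history (ahead): {} — 0.
Only in 35874b2's history (behind): {35874b2, 84856f3} — 2.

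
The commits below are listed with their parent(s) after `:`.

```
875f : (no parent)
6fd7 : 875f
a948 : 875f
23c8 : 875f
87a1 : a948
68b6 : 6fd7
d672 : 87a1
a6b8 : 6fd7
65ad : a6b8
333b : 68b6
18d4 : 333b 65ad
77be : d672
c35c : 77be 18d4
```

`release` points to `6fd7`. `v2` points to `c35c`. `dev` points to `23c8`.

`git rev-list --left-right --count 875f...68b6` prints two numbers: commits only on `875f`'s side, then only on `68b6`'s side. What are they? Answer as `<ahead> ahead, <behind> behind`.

0 ahead, 2 behind

Reachable from 875f: {875f}.
Reachable from 68b6: {68b6, 6fd7, 875f}.
Only in 875f's history (ahead): {} — 0.
Only in 68b6's history (behind): {68b6, 6fd7} — 2.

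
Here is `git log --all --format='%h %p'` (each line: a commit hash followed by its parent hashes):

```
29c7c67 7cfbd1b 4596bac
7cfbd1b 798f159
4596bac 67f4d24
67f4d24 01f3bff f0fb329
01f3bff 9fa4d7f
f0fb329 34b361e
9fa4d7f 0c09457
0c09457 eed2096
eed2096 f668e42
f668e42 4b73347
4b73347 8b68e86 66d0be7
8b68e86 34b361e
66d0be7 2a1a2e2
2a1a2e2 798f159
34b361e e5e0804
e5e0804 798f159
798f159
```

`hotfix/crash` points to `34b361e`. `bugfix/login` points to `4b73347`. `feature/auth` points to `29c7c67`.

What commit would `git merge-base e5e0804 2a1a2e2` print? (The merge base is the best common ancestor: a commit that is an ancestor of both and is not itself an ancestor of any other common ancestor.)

798f159

Ancestors of e5e0804: {798f159, e5e0804}.
Ancestors of 2a1a2e2: {2a1a2e2, 798f159}.
Common ancestors: {798f159}.
The only common ancestor is 798f159, so it is the merge base.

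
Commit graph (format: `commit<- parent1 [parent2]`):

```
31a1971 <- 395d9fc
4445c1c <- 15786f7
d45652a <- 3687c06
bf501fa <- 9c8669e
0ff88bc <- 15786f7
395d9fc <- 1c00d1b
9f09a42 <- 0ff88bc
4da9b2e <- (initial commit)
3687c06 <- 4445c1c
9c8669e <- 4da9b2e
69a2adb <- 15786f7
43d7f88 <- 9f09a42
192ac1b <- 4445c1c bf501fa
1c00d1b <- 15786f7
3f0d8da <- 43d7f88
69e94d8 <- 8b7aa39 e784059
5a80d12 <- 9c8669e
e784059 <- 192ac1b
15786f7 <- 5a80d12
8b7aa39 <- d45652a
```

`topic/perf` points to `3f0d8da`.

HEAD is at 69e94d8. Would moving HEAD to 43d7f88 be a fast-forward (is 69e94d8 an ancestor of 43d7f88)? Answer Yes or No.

No

A fast-forward from 69e94d8 to 43d7f88 is possible iff 69e94d8 is an ancestor of 43d7f88.
Ancestors of 43d7f88: {0ff88bc, 15786f7, 43d7f88, 4da9b2e, 5a80d12, 9c8669e, 9f09a42}.
69e94d8 is not among them, so fast-forward is not possible.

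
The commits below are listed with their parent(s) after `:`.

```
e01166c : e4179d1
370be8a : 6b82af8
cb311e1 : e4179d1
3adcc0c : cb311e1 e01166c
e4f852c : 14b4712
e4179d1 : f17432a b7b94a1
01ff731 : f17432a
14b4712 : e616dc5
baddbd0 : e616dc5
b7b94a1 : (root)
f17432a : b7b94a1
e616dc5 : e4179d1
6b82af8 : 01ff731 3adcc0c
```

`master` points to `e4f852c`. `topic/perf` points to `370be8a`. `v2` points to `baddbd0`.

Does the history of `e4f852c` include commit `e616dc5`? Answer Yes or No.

Yes

Ancestors of e4f852c (commits reachable by following parents): {14b4712, b7b94a1, e4179d1, e4f852c, e616dc5, f17432a}.
e616dc5 is in that set, so it is an ancestor of e4f852c.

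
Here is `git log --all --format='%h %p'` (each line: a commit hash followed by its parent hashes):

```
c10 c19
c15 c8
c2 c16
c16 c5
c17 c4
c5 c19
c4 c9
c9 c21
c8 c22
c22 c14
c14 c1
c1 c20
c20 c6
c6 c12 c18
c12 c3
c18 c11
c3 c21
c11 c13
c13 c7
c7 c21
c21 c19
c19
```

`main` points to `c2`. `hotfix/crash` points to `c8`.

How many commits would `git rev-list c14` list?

12

Walking parent pointers from c14: reachable set = {c1, c11, c12, c13, c14, c18, c19, c20, c21, c3, c6, c7}.
That is 12 commits.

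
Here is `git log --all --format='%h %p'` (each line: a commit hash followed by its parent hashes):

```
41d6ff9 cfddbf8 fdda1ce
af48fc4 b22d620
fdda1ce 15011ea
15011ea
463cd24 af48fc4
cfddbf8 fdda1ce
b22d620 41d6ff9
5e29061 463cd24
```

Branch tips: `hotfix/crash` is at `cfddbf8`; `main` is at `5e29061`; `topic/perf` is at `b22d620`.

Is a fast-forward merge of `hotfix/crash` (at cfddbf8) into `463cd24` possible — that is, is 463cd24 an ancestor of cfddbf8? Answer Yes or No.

No

A fast-forward from 463cd24 to cfddbf8 is possible iff 463cd24 is an ancestor of cfddbf8.
Ancestors of cfddbf8: {15011ea, cfddbf8, fdda1ce}.
463cd24 is not among them, so fast-forward is not possible.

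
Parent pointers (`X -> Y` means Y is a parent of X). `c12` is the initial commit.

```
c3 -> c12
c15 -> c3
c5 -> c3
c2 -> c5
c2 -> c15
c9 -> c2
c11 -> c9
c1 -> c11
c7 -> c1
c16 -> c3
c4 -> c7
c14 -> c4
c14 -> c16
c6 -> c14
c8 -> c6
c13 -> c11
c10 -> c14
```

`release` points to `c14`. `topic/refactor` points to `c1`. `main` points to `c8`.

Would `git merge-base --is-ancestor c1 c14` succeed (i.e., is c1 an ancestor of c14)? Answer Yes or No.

Yes

Ancestors of c14 (commits reachable by following parents): {c1, c11, c12, c14, c15, c16, c2, c3, c4, c5, c7, c9}.
c1 is in that set, so it is an ancestor of c14.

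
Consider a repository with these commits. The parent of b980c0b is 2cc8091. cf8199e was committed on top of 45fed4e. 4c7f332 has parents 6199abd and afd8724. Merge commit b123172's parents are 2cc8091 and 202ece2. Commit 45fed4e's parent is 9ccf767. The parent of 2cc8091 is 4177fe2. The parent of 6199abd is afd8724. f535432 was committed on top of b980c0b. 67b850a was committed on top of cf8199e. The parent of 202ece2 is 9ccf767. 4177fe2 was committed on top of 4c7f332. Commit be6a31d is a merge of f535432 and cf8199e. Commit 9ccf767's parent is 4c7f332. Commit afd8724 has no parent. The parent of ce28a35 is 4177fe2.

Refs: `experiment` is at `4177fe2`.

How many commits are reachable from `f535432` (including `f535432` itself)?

Walking parent pointers from f535432: reachable set = {2cc8091, 4177fe2, 4c7f332, 6199abd, afd8724, b980c0b, f535432}.
That is 7 commits.

7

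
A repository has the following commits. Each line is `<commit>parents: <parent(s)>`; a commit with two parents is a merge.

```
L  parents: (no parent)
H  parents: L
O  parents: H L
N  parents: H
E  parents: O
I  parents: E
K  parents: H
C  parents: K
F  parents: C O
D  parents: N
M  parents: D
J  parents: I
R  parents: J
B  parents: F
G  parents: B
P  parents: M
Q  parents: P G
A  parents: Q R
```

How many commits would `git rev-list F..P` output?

Reachable from P: {D, H, L, M, N, P}.
Reachable from F: {C, F, H, K, L, O}.
In P's history but not F's: {D, M, N, P} — 4 commits.

4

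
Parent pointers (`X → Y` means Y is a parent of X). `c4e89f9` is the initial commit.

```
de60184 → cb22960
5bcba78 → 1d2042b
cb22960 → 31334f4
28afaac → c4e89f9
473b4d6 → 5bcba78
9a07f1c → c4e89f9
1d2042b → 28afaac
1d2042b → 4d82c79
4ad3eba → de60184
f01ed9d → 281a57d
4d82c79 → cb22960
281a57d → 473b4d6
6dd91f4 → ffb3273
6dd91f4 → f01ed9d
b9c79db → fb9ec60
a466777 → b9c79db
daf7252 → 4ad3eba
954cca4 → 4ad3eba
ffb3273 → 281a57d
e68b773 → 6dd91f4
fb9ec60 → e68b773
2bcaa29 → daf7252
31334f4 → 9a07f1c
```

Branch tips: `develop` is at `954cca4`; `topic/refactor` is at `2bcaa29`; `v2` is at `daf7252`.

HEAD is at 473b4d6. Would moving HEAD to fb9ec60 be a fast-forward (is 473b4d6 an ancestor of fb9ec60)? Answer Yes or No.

A fast-forward from 473b4d6 to fb9ec60 is possible iff 473b4d6 is an ancestor of fb9ec60.
Ancestors of fb9ec60: {1d2042b, 281a57d, 28afaac, 31334f4, 473b4d6, 4d82c79, 5bcba78, 6dd91f4, 9a07f1c, c4e89f9, cb22960, e68b773, f01ed9d, fb9ec60, ffb3273}.
473b4d6 is among them, so fast-forward is possible.

Yes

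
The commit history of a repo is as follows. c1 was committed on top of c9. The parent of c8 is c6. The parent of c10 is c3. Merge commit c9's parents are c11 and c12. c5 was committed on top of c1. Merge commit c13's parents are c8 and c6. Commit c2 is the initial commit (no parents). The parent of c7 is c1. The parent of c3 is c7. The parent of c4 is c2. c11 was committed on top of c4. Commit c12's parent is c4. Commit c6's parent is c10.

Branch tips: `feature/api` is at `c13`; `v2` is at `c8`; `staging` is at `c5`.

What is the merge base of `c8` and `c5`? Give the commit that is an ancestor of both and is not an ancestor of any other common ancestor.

Ancestors of c8: {c1, c10, c11, c12, c2, c3, c4, c6, c7, c8, c9}.
Ancestors of c5: {c1, c11, c12, c2, c4, c5, c9}.
Common ancestors: {c1, c11, c12, c2, c4, c9}.
Among these, c1 is not an ancestor of any other common ancestor — it is the merge base.

c1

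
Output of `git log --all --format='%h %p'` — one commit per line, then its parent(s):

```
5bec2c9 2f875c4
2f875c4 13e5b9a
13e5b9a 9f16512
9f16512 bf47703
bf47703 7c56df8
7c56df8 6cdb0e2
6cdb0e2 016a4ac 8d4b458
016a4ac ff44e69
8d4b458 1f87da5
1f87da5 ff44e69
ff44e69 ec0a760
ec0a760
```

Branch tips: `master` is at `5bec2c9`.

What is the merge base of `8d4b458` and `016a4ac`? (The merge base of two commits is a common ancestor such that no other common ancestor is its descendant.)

ff44e69

Ancestors of 8d4b458: {1f87da5, 8d4b458, ec0a760, ff44e69}.
Ancestors of 016a4ac: {016a4ac, ec0a760, ff44e69}.
Common ancestors: {ec0a760, ff44e69}.
Among these, ff44e69 is not an ancestor of any other common ancestor — it is the merge base.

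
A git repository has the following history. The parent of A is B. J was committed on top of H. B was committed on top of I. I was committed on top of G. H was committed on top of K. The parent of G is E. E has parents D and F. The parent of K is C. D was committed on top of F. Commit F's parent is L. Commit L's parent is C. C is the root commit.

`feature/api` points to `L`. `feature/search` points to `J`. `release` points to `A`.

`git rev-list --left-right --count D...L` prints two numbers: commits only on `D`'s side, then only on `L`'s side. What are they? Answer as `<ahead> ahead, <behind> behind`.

2 ahead, 0 behind

Reachable from D: {C, D, F, L}.
Reachable from L: {C, L}.
Only in D's history (ahead): {D, F} — 2.
Only in L's history (behind): {} — 0.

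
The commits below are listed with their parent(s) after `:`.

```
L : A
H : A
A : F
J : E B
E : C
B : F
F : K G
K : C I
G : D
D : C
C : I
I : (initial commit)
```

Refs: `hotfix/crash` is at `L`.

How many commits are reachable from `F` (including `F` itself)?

6

Walking parent pointers from F: reachable set = {C, D, F, G, I, K}.
That is 6 commits.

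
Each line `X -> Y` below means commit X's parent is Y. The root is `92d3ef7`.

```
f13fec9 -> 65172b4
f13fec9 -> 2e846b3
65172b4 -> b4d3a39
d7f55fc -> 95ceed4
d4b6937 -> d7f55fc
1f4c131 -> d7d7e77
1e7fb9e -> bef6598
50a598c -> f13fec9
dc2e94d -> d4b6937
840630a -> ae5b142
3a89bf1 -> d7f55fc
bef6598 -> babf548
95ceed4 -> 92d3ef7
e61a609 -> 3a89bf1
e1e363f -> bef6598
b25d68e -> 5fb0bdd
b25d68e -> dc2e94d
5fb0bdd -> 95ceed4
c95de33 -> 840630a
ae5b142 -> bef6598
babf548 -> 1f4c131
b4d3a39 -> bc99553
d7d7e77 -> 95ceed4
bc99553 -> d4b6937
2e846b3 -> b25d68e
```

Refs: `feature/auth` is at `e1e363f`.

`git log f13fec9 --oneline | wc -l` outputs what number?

12

Walking parent pointers from f13fec9: reachable set = {2e846b3, 5fb0bdd, 65172b4, 92d3ef7, 95ceed4, b25d68e, b4d3a39, bc99553, d4b6937, d7f55fc, dc2e94d, f13fec9}.
That is 12 commits.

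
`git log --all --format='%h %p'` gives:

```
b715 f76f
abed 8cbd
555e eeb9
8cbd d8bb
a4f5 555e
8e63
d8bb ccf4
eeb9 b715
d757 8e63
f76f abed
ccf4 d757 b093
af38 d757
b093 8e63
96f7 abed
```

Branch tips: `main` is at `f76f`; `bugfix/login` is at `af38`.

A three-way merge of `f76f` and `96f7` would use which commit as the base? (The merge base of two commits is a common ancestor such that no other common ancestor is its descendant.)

Ancestors of f76f: {8cbd, 8e63, abed, b093, ccf4, d757, d8bb, f76f}.
Ancestors of 96f7: {8cbd, 8e63, 96f7, abed, b093, ccf4, d757, d8bb}.
Common ancestors: {8cbd, 8e63, abed, b093, ccf4, d757, d8bb}.
Among these, abed is not an ancestor of any other common ancestor — it is the merge base.

abed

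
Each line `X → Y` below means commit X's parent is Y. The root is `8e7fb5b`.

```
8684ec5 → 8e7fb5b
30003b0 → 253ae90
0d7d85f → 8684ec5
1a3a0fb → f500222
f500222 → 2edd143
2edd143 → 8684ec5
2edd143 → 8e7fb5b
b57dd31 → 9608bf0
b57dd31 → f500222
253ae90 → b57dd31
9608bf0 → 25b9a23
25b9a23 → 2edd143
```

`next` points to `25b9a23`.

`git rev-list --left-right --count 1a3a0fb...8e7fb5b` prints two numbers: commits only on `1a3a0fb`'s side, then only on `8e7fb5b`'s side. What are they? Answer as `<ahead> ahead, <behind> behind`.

4 ahead, 0 behind

Reachable from 1a3a0fb: {1a3a0fb, 2edd143, 8684ec5, 8e7fb5b, f500222}.
Reachable from 8e7fb5b: {8e7fb5b}.
Only in 1a3a0fb's history (ahead): {1a3a0fb, 2edd143, 8684ec5, f500222} — 4.
Only in 8e7fb5b's history (behind): {} — 0.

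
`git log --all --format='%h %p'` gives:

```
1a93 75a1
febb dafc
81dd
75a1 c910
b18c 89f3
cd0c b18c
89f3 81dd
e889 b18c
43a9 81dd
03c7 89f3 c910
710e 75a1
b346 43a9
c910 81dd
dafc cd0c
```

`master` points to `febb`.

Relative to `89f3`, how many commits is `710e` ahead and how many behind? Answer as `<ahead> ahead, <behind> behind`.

3 ahead, 1 behind

Reachable from 710e: {710e, 75a1, 81dd, c910}.
Reachable from 89f3: {81dd, 89f3}.
Only in 710e's history (ahead): {710e, 75a1, c910} — 3.
Only in 89f3's history (behind): {89f3} — 1.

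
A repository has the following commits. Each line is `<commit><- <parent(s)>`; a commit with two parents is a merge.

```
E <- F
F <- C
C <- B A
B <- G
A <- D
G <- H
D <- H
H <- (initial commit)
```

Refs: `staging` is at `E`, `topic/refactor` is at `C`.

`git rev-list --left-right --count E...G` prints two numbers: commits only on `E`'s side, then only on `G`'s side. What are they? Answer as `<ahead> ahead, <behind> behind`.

6 ahead, 0 behind

Reachable from E: {A, B, C, D, E, F, G, H}.
Reachable from G: {G, H}.
Only in E's history (ahead): {A, B, C, D, E, F} — 6.
Only in G's history (behind): {} — 0.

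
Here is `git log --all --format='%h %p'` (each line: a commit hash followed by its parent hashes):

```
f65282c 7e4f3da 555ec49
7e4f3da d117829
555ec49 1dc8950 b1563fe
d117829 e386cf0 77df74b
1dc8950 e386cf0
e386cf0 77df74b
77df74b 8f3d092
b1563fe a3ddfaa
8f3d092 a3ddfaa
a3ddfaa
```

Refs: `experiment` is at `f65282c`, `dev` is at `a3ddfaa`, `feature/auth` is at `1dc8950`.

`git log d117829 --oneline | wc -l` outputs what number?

5

Walking parent pointers from d117829: reachable set = {77df74b, 8f3d092, a3ddfaa, d117829, e386cf0}.
That is 5 commits.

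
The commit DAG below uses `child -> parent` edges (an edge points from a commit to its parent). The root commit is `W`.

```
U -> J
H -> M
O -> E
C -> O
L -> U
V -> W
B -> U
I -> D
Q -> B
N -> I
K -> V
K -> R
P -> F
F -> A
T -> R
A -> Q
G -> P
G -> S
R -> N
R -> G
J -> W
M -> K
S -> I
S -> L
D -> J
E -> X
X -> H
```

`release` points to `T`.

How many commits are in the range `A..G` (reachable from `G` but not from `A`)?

7

Reachable from G: {A, B, D, F, G, I, J, L, P, Q, S, U, W}.
Reachable from A: {A, B, J, Q, U, W}.
In G's history but not A's: {D, F, G, I, L, P, S} — 7 commits.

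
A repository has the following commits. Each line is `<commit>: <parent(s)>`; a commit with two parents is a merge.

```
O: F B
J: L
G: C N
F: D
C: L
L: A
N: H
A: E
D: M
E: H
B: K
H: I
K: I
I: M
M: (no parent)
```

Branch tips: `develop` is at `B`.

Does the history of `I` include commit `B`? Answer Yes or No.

No

Ancestors of I: {I, M}.
B is not in that set, so it is not an ancestor of I.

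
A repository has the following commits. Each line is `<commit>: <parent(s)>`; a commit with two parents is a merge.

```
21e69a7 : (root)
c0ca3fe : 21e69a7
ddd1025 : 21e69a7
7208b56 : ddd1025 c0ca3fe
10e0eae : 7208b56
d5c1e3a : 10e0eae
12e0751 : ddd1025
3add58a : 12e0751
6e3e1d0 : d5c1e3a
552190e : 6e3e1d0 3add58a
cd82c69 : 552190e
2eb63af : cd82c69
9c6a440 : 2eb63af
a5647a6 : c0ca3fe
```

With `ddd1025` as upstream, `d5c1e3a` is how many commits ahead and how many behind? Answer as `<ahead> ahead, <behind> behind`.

4 ahead, 0 behind

Reachable from d5c1e3a: {10e0eae, 21e69a7, 7208b56, c0ca3fe, d5c1e3a, ddd1025}.
Reachable from ddd1025: {21e69a7, ddd1025}.
Only in d5c1e3a's history (ahead): {10e0eae, 7208b56, c0ca3fe, d5c1e3a} — 4.
Only in ddd1025's history (behind): {} — 0.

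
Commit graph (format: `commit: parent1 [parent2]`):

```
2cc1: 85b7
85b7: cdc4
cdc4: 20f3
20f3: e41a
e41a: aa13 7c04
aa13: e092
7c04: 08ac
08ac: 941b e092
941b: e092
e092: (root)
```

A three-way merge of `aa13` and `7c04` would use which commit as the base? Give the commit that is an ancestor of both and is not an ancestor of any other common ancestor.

e092

Ancestors of aa13: {aa13, e092}.
Ancestors of 7c04: {08ac, 7c04, 941b, e092}.
Common ancestors: {e092}.
The only common ancestor is e092, so it is the merge base.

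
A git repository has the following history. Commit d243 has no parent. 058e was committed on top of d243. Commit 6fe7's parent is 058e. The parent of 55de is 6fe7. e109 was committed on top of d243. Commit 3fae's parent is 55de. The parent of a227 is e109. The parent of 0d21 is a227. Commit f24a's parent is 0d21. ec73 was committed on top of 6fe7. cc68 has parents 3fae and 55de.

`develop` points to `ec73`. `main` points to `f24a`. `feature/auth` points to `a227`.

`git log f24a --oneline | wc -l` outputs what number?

Walking parent pointers from f24a: reachable set = {0d21, a227, d243, e109, f24a}.
That is 5 commits.

5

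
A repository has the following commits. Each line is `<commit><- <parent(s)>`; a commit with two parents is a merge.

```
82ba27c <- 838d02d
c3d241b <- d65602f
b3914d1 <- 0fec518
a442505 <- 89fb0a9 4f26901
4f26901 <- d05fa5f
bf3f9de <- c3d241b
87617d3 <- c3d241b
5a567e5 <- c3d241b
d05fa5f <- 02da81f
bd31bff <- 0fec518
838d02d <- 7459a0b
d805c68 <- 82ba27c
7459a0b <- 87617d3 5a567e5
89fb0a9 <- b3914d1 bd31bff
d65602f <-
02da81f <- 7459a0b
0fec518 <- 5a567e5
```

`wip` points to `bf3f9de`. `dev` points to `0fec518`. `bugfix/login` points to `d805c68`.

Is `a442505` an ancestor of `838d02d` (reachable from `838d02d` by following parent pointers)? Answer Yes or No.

Ancestors of 838d02d: {5a567e5, 7459a0b, 838d02d, 87617d3, c3d241b, d65602f}.
a442505 is not in that set, so it is not an ancestor of 838d02d.

No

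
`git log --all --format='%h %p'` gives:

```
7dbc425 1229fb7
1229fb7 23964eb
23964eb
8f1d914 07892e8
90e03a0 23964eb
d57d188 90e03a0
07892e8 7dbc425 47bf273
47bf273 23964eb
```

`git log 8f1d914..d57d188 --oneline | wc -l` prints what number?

Reachable from d57d188: {23964eb, 90e03a0, d57d188}.
Reachable from 8f1d914: {07892e8, 1229fb7, 23964eb, 47bf273, 7dbc425, 8f1d914}.
In d57d188's history but not 8f1d914's: {90e03a0, d57d188} — 2 commits.

2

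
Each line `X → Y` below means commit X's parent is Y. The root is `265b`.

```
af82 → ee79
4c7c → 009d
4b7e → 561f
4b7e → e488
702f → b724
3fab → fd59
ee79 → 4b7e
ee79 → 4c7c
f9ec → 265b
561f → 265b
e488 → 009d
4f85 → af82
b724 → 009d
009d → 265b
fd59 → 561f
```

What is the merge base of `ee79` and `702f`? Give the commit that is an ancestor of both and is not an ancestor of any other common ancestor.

009d

Ancestors of ee79: {009d, 265b, 4b7e, 4c7c, 561f, e488, ee79}.
Ancestors of 702f: {009d, 265b, 702f, b724}.
Common ancestors: {009d, 265b}.
Among these, 009d is not an ancestor of any other common ancestor — it is the merge base.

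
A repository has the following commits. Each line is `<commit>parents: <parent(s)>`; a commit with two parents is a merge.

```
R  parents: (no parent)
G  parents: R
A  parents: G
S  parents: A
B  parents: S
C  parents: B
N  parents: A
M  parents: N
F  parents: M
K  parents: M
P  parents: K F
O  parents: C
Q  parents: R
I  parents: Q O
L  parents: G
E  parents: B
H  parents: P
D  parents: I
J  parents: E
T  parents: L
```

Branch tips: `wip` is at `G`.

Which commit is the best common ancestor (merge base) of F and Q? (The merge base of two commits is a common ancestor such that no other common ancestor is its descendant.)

R

Ancestors of F: {A, F, G, M, N, R}.
Ancestors of Q: {Q, R}.
Common ancestors: {R}.
The only common ancestor is R, so it is the merge base.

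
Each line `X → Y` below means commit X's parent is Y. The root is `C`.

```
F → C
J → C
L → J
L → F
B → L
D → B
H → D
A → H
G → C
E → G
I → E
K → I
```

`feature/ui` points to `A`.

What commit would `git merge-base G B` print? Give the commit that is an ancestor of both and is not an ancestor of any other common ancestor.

Ancestors of G: {C, G}.
Ancestors of B: {B, C, F, J, L}.
Common ancestors: {C}.
The only common ancestor is C, so it is the merge base.

C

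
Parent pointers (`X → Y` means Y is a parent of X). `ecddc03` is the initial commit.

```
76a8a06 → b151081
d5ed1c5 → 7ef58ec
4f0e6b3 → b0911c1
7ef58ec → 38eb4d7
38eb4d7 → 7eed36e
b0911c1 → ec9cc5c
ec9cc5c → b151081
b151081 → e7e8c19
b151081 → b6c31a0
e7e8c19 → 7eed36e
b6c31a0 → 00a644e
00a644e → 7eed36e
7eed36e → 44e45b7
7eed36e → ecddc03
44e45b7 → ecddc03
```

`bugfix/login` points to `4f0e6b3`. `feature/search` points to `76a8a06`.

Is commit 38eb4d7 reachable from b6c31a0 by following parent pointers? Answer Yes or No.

Ancestors of b6c31a0: {00a644e, 44e45b7, 7eed36e, b6c31a0, ecddc03}.
38eb4d7 is not in that set, so it is not an ancestor of b6c31a0.

No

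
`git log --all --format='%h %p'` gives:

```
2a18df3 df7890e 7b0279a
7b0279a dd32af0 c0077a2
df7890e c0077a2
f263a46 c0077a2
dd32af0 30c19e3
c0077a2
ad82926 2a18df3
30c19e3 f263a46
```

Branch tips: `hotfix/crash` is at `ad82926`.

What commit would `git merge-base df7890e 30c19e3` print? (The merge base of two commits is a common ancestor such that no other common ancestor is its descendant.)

c0077a2

Ancestors of df7890e: {c0077a2, df7890e}.
Ancestors of 30c19e3: {30c19e3, c0077a2, f263a46}.
Common ancestors: {c0077a2}.
The only common ancestor is c0077a2, so it is the merge base.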